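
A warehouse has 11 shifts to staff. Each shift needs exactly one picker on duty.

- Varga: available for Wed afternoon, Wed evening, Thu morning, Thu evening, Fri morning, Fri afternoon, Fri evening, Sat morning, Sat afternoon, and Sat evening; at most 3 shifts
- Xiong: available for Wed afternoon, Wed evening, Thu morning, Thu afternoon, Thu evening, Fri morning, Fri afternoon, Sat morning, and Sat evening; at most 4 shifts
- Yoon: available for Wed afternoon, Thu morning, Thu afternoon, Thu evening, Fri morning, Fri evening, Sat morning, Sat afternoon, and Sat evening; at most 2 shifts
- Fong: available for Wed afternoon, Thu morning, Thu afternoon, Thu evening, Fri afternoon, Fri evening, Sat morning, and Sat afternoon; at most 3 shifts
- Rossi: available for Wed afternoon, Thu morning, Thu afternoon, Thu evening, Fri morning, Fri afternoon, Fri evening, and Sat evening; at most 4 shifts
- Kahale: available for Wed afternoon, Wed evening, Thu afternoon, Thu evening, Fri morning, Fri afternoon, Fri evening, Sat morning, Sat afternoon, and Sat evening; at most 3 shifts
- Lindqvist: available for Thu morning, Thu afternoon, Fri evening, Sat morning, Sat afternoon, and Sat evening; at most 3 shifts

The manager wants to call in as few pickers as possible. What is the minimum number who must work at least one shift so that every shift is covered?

11 slots to fill and no one can take more than 4, so at least ⌈11/4⌉ = 3 pickers are needed.
Varga, Xiong, and Rossi alone can cover everything: Wed afternoon→Xiong, Wed evening→Varga, Thu morning→Xiong, Thu afternoon→Xiong, Thu evening→Rossi, Fri morning→Rossi, Fri afternoon→Rossi, Fri evening→Varga, Sat morning→Xiong, Sat afternoon→Varga, Sat evening→Rossi.

3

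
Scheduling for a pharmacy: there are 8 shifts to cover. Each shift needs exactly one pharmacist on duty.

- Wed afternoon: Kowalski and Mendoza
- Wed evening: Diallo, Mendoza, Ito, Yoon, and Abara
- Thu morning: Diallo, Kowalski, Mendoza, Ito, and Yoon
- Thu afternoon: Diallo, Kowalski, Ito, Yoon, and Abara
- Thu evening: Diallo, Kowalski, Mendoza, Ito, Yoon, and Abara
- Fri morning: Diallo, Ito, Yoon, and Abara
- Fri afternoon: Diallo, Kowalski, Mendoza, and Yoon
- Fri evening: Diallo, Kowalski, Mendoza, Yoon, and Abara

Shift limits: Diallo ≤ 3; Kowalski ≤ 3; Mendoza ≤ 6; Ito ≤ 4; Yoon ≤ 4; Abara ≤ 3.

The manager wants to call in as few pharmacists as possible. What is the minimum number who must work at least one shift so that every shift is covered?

2

8 slots to fill and no one can take more than 6, so at least ⌈8/6⌉ = 2 pharmacists are needed.
Diallo and Mendoza alone can cover everything: Wed afternoon→Mendoza, Wed evening→Diallo, Thu morning→Mendoza, Thu afternoon→Diallo, Thu evening→Mendoza, Fri morning→Diallo, Fri afternoon→Mendoza, Fri evening→Mendoza.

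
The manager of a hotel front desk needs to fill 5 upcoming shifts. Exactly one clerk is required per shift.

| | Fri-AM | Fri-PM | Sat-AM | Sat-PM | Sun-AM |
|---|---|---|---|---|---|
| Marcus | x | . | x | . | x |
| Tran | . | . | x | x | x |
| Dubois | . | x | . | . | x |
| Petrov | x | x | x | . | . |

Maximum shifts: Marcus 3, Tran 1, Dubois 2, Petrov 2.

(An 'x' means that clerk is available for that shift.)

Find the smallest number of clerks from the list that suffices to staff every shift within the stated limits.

5 slots to fill and no one can take more than 3, so at least ⌈5/3⌉ = 2 clerks are needed.
No set of 2 clerks can cover every shift (each such set leaves at least one shift with no one available or exceeds a cap).
Marcus, Tran, and Dubois alone can cover everything: Fri-AM→Marcus, Fri-PM→Dubois, Sat-AM→Marcus, Sat-PM→Tran, Sun-AM→Marcus.

3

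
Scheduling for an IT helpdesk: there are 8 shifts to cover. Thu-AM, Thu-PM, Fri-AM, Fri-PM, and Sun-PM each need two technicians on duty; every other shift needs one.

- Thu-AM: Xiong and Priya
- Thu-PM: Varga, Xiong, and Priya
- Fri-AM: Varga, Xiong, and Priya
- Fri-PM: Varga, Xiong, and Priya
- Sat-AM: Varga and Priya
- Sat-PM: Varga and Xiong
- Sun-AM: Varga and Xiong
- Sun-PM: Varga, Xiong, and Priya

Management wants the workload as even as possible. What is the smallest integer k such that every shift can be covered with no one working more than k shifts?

With 3 technicians and 13 worker-slots to fill, someone must work at least ⌈13/3⌉ = 5 shifts, so k ≥ 5.
k = 5 works: Thu-AM→Xiong+Priya, Thu-PM→Varga+Xiong, Fri-AM→Varga+Xiong, Fri-PM→Xiong+Priya, Sat-AM→Varga, Sat-PM→Varga, Sun-AM→Varga, Sun-PM→Xiong+Priya.
Loads: Varga 5, Xiong 5, Priya 3 — all ≤ 5.

5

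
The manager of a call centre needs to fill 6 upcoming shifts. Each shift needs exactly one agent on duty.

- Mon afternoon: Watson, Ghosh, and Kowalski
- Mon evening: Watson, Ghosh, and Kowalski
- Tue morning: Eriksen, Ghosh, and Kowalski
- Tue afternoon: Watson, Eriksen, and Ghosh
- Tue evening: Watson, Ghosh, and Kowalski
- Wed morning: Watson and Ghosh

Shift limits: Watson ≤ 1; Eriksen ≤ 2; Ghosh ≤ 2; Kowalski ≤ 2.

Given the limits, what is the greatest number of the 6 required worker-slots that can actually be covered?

6

Total capacity across all agents is 1+2+2+2 = 7, and 6 slots are needed, so at most 6 can be filled.
An assignment achieving 6: Mon afternoon→Ghosh, Mon evening→Ghosh, Tue morning→Eriksen, Tue afternoon→Eriksen, Tue evening→Kowalski, Wed morning→Watson.
Loads: Watson 1/1, Eriksen 2/2, Ghosh 2/2, Kowalski 1/2.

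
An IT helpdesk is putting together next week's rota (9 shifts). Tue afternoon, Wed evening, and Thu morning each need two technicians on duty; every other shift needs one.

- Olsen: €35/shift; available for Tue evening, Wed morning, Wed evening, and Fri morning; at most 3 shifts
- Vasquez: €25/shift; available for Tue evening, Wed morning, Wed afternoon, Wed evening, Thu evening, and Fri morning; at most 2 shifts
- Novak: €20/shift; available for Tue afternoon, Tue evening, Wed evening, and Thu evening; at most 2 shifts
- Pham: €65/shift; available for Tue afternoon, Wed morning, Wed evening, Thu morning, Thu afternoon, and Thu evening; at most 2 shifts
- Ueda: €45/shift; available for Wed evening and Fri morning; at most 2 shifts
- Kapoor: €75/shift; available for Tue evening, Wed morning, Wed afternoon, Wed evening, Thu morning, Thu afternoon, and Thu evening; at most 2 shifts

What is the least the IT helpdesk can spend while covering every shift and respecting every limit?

Tue afternoon can only be covered by Novak and Pham, so that assignment is forced.
Thu morning can only be covered by Pham and Kapoor, so that assignment is forced.
Picking the cheapest available technician for each shift independently would cost €450, but that ignores the shift limits.
An optimal schedule: Tue afternoon→Novak+Pham, Tue evening→Olsen, Wed morning→Olsen, Wed afternoon→Vasquez, Wed evening→Novak+Ueda, Thu morning→Pham+Kapoor, Thu afternoon→Kapoor, Thu evening→Vasquez, Fri morning→Olsen.
Total: 20 + 65 + 35 + 35 + 25 + 20 + 45 + 65 + 75 + 75 + 25 + 35 = €520.

€520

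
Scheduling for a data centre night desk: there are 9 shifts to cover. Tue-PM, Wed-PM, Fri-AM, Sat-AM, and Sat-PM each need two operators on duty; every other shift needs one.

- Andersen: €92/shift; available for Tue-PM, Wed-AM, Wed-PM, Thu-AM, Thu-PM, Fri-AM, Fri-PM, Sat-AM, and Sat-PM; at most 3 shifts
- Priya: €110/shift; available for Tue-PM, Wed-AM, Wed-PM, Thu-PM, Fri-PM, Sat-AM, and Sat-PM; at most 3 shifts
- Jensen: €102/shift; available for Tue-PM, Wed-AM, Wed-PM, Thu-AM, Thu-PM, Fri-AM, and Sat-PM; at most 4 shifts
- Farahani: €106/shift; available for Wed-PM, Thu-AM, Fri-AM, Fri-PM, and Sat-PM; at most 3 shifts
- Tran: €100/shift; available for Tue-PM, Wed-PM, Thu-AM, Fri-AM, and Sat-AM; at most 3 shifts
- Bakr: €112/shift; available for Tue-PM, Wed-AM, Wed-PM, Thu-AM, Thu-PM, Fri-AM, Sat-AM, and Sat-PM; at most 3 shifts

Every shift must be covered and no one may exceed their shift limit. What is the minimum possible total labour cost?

Picking the cheapest available operator for each shift independently would cost €1330, but that ignores the shift limits.
An optimal schedule: Tue-PM→Tran+Jensen, Wed-AM→Andersen, Wed-PM→Jensen+Farahani, Thu-AM→Tran, Thu-PM→Andersen, Fri-AM→Jensen+Farahani, Fri-PM→Andersen, Sat-AM→Tran+Priya, Sat-PM→Jensen+Farahani.
Total: 100 + 102 + 92 + 102 + 106 + 100 + 92 + 102 + 106 + 92 + 100 + 110 + 102 + 106 = €1412.

€1412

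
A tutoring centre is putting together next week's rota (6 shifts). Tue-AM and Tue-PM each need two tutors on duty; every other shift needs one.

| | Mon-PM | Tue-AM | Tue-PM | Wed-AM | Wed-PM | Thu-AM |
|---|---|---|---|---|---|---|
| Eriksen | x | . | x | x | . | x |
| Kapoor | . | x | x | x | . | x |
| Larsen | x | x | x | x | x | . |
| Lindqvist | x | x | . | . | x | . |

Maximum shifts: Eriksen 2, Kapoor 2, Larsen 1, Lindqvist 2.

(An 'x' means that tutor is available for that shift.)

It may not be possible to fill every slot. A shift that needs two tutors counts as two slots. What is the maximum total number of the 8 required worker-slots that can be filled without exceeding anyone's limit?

Total capacity across all tutors is 2+2+1+2 = 7, and 8 slots are needed, so at most 7 can be filled.
An assignment achieving 7: Mon-PM→Lindqvist, Tue-AM→Kapoor+Lindqvist, Tue-PM→Eriksen+Kapoor, Wed-PM→Larsen, Thu-AM→Eriksen.
Loads: Eriksen 2/2, Kapoor 2/2, Larsen 1/1, Lindqvist 2/2.

7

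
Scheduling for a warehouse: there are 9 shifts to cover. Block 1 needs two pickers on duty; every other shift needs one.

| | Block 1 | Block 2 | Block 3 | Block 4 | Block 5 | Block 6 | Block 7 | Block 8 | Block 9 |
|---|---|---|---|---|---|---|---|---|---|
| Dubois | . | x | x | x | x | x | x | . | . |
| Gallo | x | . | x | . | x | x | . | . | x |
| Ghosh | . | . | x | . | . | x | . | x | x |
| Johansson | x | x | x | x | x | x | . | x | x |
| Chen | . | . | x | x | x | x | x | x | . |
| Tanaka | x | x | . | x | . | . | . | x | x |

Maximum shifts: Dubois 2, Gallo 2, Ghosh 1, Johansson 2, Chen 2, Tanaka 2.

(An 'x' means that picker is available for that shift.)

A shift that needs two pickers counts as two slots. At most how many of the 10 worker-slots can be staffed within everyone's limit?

10

Total capacity across all pickers is 2+2+1+2+2+2 = 11, and 10 slots are needed, so at most 10 can be filled.
An assignment achieving 10: Block 1→Gallo+Johansson, Block 2→Dubois, Block 3→Chen, Block 4→Johansson, Block 5→Gallo, Block 6→Chen, Block 7→Dubois, Block 8→Ghosh, Block 9→Tanaka.
Loads: Dubois 2/2, Gallo 2/2, Ghosh 1/1, Johansson 2/2, Chen 2/2, Tanaka 1/2.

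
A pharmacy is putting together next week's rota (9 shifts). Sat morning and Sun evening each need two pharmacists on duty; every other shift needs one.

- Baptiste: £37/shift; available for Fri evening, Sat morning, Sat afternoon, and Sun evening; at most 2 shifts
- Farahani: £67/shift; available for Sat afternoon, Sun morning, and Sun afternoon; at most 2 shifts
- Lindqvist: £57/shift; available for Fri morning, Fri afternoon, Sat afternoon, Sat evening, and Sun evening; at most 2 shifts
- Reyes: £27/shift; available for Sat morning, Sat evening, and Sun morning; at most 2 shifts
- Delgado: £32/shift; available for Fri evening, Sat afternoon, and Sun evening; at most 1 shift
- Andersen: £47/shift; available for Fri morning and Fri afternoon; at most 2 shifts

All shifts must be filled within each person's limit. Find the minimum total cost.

Sat morning can only be covered by Baptiste and Reyes, so that assignment is forced.
Sun afternoon can only be covered by Farahani, so that assignment is forced.
Picking the cheapest available pharmacist for each shift independently would cost £412, but that ignores the shift limits.
An optimal schedule: Fri morning→Andersen, Fri afternoon→Andersen, Fri evening→Baptiste, Sat morning→Baptiste+Reyes, Sat afternoon→Farahani, Sat evening→Lindqvist, Sun morning→Reyes, Sun afternoon→Farahani, Sun evening→Lindqvist+Delgado.
Total: 47 + 47 + 37 + 37 + 27 + 67 + 57 + 27 + 67 + 57 + 32 = £502.

£502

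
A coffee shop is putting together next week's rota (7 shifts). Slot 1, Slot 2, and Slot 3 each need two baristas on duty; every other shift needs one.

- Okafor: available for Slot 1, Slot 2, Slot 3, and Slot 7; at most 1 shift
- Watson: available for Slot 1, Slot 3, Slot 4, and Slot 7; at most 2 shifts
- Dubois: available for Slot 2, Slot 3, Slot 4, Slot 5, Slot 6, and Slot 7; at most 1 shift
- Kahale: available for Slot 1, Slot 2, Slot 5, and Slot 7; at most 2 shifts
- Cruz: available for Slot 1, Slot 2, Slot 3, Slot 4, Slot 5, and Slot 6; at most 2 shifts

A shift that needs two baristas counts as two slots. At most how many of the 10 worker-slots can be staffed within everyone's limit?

Total capacity across all baristas is 1+2+1+2+2 = 8, and 10 slots are needed, so at most 8 can be filled.
An assignment achieving 8: Slot 1→Okafor+Watson, Slot 2→Kahale+Cruz, Slot 3→Cruz, Slot 4→Watson, Slot 5→Kahale, Slot 6→Dubois.
Loads: Okafor 1/1, Watson 2/2, Dubois 1/1, Kahale 2/2, Cruz 2/2.

8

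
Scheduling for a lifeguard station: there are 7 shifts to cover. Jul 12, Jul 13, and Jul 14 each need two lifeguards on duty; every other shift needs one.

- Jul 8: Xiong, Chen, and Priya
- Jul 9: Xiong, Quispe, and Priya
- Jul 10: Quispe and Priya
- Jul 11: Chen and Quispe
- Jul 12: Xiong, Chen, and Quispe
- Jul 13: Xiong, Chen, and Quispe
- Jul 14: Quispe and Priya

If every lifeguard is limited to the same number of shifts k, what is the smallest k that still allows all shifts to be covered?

With 4 lifeguards and 10 worker-slots to fill, someone must work at least ⌈10/4⌉ = 3 shifts, so k ≥ 3.
k = 3 works: Jul 8→Xiong, Jul 9→Xiong, Jul 10→Quispe, Jul 11→Chen, Jul 12→Xiong+Chen, Jul 13→Chen+Quispe, Jul 14→Quispe+Priya.
Loads: Xiong 3, Chen 3, Quispe 3, Priya 1 — all ≤ 3.

3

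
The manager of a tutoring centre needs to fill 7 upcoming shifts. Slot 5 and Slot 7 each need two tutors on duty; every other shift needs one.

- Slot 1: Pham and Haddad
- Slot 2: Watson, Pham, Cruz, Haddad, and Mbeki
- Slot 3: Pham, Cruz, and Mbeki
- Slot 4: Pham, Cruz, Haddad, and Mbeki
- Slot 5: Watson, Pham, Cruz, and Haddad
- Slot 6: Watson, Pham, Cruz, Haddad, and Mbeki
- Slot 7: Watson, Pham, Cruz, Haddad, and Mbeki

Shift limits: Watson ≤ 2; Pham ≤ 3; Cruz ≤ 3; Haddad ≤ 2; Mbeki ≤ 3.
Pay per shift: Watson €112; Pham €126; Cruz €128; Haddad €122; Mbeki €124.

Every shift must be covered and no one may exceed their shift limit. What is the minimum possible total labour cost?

Picking the cheapest available tutor for each shift independently would cost €1060, but that ignores the shift limits.
An optimal schedule: Slot 1→Haddad, Slot 2→Watson, Slot 3→Mbeki, Slot 4→Haddad, Slot 5→Watson+Pham, Slot 6→Mbeki, Slot 7→Mbeki+Pham.
Total: 122 + 112 + 124 + 122 + 112 + 126 + 124 + 124 + 126 = €1092.

€1092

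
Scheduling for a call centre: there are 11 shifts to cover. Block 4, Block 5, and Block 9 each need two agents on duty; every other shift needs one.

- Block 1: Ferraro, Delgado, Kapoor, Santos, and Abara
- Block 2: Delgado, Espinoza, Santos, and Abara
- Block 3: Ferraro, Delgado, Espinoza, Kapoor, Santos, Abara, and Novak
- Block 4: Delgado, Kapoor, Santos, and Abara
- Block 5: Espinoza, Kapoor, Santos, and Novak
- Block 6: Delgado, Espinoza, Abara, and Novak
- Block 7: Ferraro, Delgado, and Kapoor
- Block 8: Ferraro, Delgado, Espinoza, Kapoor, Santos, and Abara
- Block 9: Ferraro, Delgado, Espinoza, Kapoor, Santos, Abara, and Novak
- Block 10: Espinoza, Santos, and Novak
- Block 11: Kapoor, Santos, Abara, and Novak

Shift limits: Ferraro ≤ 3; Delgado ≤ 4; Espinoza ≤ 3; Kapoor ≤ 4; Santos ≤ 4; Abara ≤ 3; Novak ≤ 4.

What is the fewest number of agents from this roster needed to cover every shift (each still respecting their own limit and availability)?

14 slots to fill and no one can take more than 4, so at least ⌈14/4⌉ = 4 agents are needed.
Ferraro, Delgado, Espinoza, and Kapoor alone can cover everything: Block 1→Ferraro, Block 2→Delgado, Block 3→Ferraro, Block 4→Delgado+Kapoor, Block 5→Espinoza+Kapoor, Block 6→Delgado, Block 7→Ferraro, Block 8→Delgado, Block 9→Espinoza+Kapoor, Block 10→Espinoza, Block 11→Kapoor.

4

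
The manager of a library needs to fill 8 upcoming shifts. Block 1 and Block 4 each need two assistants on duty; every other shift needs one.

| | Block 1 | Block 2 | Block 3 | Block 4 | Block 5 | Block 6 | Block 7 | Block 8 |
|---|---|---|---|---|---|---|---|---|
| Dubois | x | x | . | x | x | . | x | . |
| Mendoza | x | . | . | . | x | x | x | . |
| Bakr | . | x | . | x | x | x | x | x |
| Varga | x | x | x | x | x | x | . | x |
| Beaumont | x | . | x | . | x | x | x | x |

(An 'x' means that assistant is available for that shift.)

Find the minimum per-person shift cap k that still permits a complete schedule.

2

With 5 assistants and 10 worker-slots to fill, someone must work at least ⌈10/5⌉ = 2 shifts, so k ≥ 2.
k = 2 works: Block 1→Varga+Beaumont, Block 2→Dubois, Block 3→Varga, Block 4→Dubois+Bakr, Block 5→Beaumont, Block 6→Mendoza, Block 7→Mendoza, Block 8→Bakr.
Loads: Dubois 2, Mendoza 2, Bakr 2, Varga 2, Beaumont 2 — all ≤ 2.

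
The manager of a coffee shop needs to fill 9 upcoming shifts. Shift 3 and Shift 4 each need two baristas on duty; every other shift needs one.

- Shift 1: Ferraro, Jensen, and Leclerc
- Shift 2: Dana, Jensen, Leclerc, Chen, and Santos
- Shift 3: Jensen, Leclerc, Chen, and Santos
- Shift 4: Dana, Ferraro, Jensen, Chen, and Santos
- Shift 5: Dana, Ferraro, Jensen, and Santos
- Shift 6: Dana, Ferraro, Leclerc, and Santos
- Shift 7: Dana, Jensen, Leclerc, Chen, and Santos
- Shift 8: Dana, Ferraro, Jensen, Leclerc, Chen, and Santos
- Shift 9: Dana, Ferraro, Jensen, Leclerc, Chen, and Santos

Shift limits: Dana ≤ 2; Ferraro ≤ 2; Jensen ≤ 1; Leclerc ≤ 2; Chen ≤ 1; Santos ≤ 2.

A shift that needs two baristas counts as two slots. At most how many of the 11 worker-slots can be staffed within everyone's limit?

10

Total capacity across all baristas is 2+2+1+2+1+2 = 10, and 11 slots are needed, so at most 10 can be filled.
An assignment achieving 10: Shift 1→Ferraro, Shift 2→Leclerc, Shift 3→Jensen+Leclerc, Shift 4→Ferraro+Chen, Shift 5→Dana, Shift 6→Dana, Shift 7→Santos, Shift 8→Santos.
Loads: Dana 2/2, Ferraro 2/2, Jensen 1/1, Leclerc 2/2, Chen 1/1, Santos 2/2.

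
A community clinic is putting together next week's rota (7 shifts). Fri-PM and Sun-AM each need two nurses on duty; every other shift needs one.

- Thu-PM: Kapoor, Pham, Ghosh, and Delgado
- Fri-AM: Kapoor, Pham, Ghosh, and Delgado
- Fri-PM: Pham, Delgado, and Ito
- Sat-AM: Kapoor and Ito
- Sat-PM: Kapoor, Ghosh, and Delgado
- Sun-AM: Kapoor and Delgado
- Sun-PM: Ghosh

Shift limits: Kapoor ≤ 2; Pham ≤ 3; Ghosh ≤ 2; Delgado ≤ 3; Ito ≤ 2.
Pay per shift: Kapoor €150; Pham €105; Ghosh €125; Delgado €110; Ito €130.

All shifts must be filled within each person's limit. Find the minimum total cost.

Sun-AM can only be covered by Kapoor and Delgado, so that assignment is forced.
Sun-PM can only be covered by Ghosh, so that assignment is forced.
Picking the cheapest available nurse for each shift independently would cost €1050, and that bound is achievable.
An optimal schedule: Thu-PM→Pham, Fri-AM→Pham, Fri-PM→Pham+Delgado, Sat-AM→Ito, Sat-PM→Delgado, Sun-AM→Delgado+Kapoor, Sun-PM→Ghosh.
Total: 105 + 105 + 105 + 110 + 130 + 110 + 110 + 150 + 125 = €1050.

€1050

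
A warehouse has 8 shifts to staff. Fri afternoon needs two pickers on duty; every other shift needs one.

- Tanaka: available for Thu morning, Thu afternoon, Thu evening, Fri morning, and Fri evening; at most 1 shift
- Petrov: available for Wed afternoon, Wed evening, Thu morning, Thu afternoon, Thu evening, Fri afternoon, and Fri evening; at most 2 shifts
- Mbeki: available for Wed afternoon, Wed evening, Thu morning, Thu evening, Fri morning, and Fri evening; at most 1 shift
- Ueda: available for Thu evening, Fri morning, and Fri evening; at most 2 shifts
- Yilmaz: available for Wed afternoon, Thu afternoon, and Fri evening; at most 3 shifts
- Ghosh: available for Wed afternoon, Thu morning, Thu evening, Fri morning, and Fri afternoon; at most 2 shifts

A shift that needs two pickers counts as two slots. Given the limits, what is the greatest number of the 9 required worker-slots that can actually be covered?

9

Total capacity across all pickers is 1+2+1+2+3+2 = 11, and 9 slots are needed, so at most 9 can be filled.
An assignment achieving 9: Wed afternoon→Mbeki, Wed evening→Petrov, Thu morning→Ghosh, Thu afternoon→Tanaka, Thu evening→Ueda, Fri morning→Ueda, Fri afternoon→Petrov+Ghosh, Fri evening→Yilmaz.
Loads: Tanaka 1/1, Petrov 2/2, Mbeki 1/1, Ueda 2/2, Yilmaz 1/3, Ghosh 2/2.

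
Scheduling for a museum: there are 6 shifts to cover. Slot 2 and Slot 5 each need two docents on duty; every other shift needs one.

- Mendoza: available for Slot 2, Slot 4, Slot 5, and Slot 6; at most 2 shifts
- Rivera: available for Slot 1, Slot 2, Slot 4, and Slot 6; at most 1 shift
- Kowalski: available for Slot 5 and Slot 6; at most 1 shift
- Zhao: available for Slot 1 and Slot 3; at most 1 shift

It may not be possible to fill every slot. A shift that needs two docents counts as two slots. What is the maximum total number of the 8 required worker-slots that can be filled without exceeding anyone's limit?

Total capacity across all docents is 2+1+1+1 = 5, and 8 slots are needed, so at most 5 can be filled.
An assignment achieving 5: Slot 1→Rivera, Slot 2→Mendoza, Slot 3→Zhao, Slot 4→Mendoza, Slot 5→Kowalski.
Loads: Mendoza 2/2, Rivera 1/1, Kowalski 1/1, Zhao 1/1.

5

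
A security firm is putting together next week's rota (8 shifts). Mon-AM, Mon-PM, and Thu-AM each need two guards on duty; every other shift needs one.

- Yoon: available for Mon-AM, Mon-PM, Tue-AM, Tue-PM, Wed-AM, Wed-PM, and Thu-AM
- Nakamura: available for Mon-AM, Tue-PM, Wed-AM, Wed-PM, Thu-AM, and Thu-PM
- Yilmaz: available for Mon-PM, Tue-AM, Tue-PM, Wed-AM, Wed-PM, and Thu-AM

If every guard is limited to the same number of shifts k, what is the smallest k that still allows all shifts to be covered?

With 3 guards and 11 worker-slots to fill, someone must work at least ⌈11/3⌉ = 4 shifts, so k ≥ 4.
k = 4 works: Mon-AM→Yoon+Nakamura, Mon-PM→Yoon+Yilmaz, Tue-AM→Yoon, Tue-PM→Yoon, Wed-AM→Nakamura, Wed-PM→Yilmaz, Thu-AM→Nakamura+Yilmaz, Thu-PM→Nakamura.
Loads: Yoon 4, Nakamura 4, Yilmaz 3 — all ≤ 4.

4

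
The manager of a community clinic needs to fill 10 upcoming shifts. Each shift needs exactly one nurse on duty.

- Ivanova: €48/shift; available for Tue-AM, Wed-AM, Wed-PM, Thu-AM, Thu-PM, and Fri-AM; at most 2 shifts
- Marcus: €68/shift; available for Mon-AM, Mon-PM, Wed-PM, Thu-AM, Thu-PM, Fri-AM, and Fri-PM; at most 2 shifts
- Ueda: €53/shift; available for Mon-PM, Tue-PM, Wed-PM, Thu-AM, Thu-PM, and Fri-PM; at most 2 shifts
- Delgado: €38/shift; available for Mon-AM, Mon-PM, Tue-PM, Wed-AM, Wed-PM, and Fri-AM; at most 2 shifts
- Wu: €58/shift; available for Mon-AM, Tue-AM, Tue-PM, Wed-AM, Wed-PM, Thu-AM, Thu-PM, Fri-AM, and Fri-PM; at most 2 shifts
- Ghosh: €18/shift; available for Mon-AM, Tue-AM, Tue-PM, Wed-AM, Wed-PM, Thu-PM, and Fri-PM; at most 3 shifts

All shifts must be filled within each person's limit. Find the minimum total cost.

Picking the cheapest available nurse for each shift independently would cost €250, but that ignores the shift limits.
An optimal schedule: Mon-AM→Ghosh, Mon-PM→Delgado, Tue-AM→Ghosh, Tue-PM→Ghosh, Wed-AM→Delgado, Wed-PM→Wu, Thu-AM→Ivanova, Thu-PM→Ueda, Fri-AM→Ivanova, Fri-PM→Ueda.
Total: 18 + 38 + 18 + 18 + 38 + 58 + 48 + 53 + 48 + 53 = €390.

€390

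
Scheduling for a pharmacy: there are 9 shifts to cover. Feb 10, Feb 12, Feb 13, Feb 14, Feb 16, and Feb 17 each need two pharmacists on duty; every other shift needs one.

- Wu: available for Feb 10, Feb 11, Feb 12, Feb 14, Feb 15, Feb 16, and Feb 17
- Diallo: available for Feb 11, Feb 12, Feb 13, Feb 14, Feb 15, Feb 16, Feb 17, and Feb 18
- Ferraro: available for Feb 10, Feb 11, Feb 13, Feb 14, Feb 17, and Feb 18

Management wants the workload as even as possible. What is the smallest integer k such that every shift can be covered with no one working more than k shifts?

With 3 pharmacists and 15 worker-slots to fill, someone must work at least ⌈15/3⌉ = 5 shifts, so k ≥ 5.
k = 5 works: Feb 10→Wu+Ferraro, Feb 11→Ferraro, Feb 12→Wu+Diallo, Feb 13→Diallo+Ferraro, Feb 14→Wu+Ferraro, Feb 15→Wu, Feb 16→Wu+Diallo, Feb 17→Diallo+Ferraro, Feb 18→Diallo.
Loads: Wu 5, Diallo 5, Ferraro 5 — all ≤ 5.

5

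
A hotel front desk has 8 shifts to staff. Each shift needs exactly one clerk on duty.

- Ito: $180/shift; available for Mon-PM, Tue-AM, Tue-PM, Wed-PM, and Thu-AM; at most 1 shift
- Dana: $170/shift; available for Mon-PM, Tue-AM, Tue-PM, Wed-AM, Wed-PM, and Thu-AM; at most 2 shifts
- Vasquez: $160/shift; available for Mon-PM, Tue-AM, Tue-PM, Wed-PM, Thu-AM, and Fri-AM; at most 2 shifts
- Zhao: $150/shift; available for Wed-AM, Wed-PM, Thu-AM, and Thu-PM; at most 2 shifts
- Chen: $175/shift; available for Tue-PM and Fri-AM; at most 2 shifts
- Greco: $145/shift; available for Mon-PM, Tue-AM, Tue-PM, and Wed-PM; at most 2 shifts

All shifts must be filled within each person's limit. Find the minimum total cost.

$1250

Thu-PM can only be covered by Zhao, so that assignment is forced.
Picking the cheapest available clerk for each shift independently would cost $1190, but that ignores the shift limits.
An optimal schedule: Mon-PM→Greco, Tue-AM→Greco, Tue-PM→Dana, Wed-AM→Zhao, Wed-PM→Dana, Thu-AM→Vasquez, Thu-PM→Zhao, Fri-AM→Vasquez.
Total: 145 + 145 + 170 + 150 + 170 + 160 + 150 + 160 = $1250.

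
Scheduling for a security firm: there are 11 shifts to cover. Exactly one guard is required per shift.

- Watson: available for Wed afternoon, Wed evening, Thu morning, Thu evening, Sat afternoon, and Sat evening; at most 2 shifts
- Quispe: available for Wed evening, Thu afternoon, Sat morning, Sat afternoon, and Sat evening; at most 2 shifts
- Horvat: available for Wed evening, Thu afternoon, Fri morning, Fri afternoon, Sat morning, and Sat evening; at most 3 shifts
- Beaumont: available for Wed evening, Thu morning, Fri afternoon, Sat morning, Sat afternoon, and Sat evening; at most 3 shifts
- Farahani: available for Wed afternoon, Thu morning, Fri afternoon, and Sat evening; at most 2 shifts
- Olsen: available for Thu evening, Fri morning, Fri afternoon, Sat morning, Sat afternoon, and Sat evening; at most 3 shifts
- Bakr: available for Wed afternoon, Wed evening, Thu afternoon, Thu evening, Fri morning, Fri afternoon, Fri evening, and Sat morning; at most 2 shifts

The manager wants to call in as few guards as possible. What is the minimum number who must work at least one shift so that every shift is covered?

11 slots to fill and no one can take more than 3, so at least ⌈11/3⌉ = 4 guards are needed.
Horvat, Beaumont, Olsen, and Bakr alone can cover everything: Wed afternoon→Bakr, Wed evening→Horvat, Thu morning→Beaumont, Thu afternoon→Horvat, Thu evening→Olsen, Fri morning→Horvat, Fri afternoon→Olsen, Fri evening→Bakr, Sat morning→Olsen, Sat afternoon→Beaumont, Sat evening→Beaumont.

4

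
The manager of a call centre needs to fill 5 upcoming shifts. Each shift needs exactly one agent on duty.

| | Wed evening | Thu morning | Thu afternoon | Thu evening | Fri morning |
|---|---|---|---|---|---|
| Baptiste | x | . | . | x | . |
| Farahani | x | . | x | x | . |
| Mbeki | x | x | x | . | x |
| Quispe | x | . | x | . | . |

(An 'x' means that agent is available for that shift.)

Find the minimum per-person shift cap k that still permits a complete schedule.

With 4 agents and 5 worker-slots to fill, someone must work at least ⌈5/4⌉ = 2 shifts, so k ≥ 2.
k = 2 works: Wed evening→Baptiste, Thu morning→Mbeki, Thu afternoon→Farahani, Thu evening→Baptiste, Fri morning→Mbeki.
Loads: Baptiste 2, Farahani 1, Mbeki 2, Quispe 0 — all ≤ 2.

2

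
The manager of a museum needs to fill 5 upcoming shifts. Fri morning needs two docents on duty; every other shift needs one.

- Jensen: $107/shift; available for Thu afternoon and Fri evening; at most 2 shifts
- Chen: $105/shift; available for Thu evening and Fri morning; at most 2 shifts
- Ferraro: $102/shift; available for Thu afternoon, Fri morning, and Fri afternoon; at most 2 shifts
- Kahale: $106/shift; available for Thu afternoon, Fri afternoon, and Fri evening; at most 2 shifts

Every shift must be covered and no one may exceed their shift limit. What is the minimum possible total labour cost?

Thu evening can only be covered by Chen, so that assignment is forced.
Fri morning can only be covered by Chen and Ferraro, so that assignment is forced.
Picking the cheapest available docent for each shift independently would cost $622, but that ignores the shift limits.
An optimal schedule: Thu afternoon→Kahale, Thu evening→Chen, Fri morning→Ferraro+Chen, Fri afternoon→Ferraro, Fri evening→Kahale.
Total: 106 + 105 + 102 + 105 + 102 + 106 = $626.

$626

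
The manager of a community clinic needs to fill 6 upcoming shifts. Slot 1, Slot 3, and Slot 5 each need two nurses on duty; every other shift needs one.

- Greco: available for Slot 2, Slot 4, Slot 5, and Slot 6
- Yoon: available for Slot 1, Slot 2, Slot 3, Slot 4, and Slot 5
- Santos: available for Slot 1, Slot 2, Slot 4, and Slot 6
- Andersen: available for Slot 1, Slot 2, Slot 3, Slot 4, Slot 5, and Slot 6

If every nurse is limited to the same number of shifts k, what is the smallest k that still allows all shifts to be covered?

With 4 nurses and 9 worker-slots to fill, someone must work at least ⌈9/4⌉ = 3 shifts, so k ≥ 3.
k = 3 works: Slot 1→Yoon+Santos, Slot 2→Greco, Slot 3→Yoon+Andersen, Slot 4→Santos, Slot 5→Greco+Yoon, Slot 6→Greco.
Loads: Greco 3, Yoon 3, Santos 2, Andersen 1 — all ≤ 3.

3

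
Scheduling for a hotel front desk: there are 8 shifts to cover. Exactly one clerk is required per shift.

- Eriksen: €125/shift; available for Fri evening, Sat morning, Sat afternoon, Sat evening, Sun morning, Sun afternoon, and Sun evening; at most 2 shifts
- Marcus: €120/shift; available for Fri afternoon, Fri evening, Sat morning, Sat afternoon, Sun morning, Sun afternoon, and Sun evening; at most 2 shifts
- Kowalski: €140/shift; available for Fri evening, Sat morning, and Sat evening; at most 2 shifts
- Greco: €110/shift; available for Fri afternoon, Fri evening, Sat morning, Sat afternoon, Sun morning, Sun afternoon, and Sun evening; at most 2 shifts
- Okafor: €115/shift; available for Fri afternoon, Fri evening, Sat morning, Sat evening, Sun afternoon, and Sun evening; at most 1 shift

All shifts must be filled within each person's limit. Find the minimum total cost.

Picking the cheapest available clerk for each shift independently would cost €885, but that ignores the shift limits.
An optimal schedule: Fri afternoon→Greco, Fri evening→Eriksen, Sat morning→Kowalski, Sat afternoon→Greco, Sat evening→Okafor, Sun morning→Marcus, Sun afternoon→Marcus, Sun evening→Eriksen.
Total: 110 + 125 + 140 + 110 + 115 + 120 + 120 + 125 = €965.

€965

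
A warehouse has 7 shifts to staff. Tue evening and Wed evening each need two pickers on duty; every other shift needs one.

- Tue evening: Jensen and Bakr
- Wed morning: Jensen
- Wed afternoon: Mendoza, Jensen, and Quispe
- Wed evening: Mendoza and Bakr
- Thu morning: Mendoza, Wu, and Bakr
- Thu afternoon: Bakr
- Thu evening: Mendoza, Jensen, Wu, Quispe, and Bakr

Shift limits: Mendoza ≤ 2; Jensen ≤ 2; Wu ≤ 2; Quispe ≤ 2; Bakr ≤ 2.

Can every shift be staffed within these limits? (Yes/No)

No

Total capacity is 10 and 9 slots are needed, so capacity alone doesn't rule it out.
Shifts {Tue evening, Wed evening, Thu afternoon} need 5 worker-slots in total, but the pickers available for any of those shifts (Mendoza, Jensen, and Bakr) can supply at most 4 among them. So no valid schedule exists.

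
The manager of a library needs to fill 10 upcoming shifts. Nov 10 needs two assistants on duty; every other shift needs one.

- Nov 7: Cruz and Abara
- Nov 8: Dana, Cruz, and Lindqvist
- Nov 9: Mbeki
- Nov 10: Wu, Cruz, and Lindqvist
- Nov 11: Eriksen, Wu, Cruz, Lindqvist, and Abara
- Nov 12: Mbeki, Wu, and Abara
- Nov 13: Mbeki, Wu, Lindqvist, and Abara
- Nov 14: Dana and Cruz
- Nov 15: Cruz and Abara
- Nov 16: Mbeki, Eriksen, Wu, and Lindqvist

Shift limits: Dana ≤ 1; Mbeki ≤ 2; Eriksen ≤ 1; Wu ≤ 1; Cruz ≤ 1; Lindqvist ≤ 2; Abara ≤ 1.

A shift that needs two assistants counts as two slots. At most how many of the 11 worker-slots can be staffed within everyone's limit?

Total capacity across all assistants is 1+2+1+1+1+2+1 = 9, and 11 slots are needed, so at most 9 can be filled.
An assignment achieving 9: Nov 7→Cruz, Nov 8→Lindqvist, Nov 9→Mbeki, Nov 10→Wu+Lindqvist, Nov 12→Mbeki, Nov 14→Dana, Nov 15→Abara, Nov 16→Eriksen.
Loads: Dana 1/1, Mbeki 2/2, Eriksen 1/1, Wu 1/1, Cruz 1/1, Lindqvist 2/2, Abara 1/1.

9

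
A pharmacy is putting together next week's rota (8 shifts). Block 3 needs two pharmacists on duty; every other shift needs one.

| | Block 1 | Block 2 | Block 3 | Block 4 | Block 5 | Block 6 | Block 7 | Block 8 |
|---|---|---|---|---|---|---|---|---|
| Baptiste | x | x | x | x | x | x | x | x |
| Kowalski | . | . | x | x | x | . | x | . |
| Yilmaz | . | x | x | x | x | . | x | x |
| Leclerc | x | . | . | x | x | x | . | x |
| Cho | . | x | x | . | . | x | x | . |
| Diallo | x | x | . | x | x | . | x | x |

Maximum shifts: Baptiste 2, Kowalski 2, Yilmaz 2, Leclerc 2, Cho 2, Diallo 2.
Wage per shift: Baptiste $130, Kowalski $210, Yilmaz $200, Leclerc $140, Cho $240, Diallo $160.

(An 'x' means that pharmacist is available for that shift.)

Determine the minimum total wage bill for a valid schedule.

$1470

Picking the cheapest available pharmacist for each shift independently would cost $1240, but that ignores the shift limits.
An optimal schedule: Block 1→Baptiste, Block 2→Diallo, Block 3→Yilmaz+Kowalski, Block 4→Leclerc, Block 5→Diallo, Block 6→Baptiste, Block 7→Yilmaz, Block 8→Leclerc.
Total: 130 + 160 + 200 + 210 + 140 + 160 + 130 + 200 + 140 = $1470.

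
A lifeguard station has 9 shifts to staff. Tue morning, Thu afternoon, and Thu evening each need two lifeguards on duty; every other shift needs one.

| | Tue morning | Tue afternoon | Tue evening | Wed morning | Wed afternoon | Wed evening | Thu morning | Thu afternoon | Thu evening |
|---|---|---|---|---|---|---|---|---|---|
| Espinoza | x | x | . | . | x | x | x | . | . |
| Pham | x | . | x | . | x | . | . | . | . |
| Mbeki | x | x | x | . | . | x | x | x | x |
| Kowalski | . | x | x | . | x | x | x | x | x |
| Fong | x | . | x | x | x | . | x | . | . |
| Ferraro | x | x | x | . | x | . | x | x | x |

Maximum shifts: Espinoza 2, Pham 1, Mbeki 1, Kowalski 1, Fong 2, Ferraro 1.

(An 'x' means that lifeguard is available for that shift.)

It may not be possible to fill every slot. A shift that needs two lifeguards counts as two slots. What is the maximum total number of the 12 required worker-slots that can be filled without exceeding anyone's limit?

Total capacity across all lifeguards is 2+1+1+1+2+1 = 8, and 12 slots are needed, so at most 8 can be filled.
An assignment achieving 8: Tue morning→Pham+Fong, Tue afternoon→Espinoza, Wed morning→Fong, Wed evening→Espinoza, Thu afternoon→Mbeki+Kowalski, Thu evening→Ferraro.
Loads: Espinoza 2/2, Pham 1/1, Mbeki 1/1, Kowalski 1/1, Fong 2/2, Ferraro 1/1.

8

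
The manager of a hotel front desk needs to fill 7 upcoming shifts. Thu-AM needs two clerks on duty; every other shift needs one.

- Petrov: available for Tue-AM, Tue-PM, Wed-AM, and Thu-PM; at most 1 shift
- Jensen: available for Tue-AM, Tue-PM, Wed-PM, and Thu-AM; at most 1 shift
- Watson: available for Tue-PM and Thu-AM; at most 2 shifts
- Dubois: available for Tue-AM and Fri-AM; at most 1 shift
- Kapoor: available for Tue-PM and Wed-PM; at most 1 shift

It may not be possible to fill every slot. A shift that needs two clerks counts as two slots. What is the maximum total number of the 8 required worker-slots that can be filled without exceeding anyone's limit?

6

Total capacity across all clerks is 1+1+2+1+1 = 6, and 8 slots are needed, so at most 6 can be filled.
An assignment achieving 6: Tue-PM→Watson, Wed-AM→Petrov, Wed-PM→Kapoor, Thu-AM→Jensen+Watson, Fri-AM→Dubois.
Loads: Petrov 1/1, Jensen 1/1, Watson 2/2, Dubois 1/1, Kapoor 1/1.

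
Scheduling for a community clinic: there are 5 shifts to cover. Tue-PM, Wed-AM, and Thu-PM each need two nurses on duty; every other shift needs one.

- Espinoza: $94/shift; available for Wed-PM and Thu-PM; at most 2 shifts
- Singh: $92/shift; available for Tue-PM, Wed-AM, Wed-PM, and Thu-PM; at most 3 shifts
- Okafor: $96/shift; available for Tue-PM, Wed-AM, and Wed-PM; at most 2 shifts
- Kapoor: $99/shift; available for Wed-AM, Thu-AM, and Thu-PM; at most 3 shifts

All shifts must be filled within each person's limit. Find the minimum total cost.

$755

Tue-PM can only be covered by Singh and Okafor, so that assignment is forced.
Thu-AM can only be covered by Kapoor, so that assignment is forced.
Picking the cheapest available nurse for each shift independently would cost $753, but that ignores the shift limits.
An optimal schedule: Tue-PM→Singh+Okafor, Wed-AM→Singh+Okafor, Wed-PM→Espinoza, Thu-AM→Kapoor, Thu-PM→Espinoza+Singh.
Total: 92 + 96 + 92 + 96 + 94 + 99 + 94 + 92 = $755.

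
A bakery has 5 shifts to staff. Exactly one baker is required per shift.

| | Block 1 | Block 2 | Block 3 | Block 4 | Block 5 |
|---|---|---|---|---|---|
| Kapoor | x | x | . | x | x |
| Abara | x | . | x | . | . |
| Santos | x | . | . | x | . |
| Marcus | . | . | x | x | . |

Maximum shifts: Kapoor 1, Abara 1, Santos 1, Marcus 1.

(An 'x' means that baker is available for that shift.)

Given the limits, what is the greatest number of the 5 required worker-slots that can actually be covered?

4

Total capacity across all bakers is 1+1+1+1 = 4, and 5 slots are needed, so at most 4 can be filled.
An assignment achieving 4: Block 1→Santos, Block 2→Kapoor, Block 3→Abara, Block 4→Marcus.
Loads: Kapoor 1/1, Abara 1/1, Santos 1/1, Marcus 1/1.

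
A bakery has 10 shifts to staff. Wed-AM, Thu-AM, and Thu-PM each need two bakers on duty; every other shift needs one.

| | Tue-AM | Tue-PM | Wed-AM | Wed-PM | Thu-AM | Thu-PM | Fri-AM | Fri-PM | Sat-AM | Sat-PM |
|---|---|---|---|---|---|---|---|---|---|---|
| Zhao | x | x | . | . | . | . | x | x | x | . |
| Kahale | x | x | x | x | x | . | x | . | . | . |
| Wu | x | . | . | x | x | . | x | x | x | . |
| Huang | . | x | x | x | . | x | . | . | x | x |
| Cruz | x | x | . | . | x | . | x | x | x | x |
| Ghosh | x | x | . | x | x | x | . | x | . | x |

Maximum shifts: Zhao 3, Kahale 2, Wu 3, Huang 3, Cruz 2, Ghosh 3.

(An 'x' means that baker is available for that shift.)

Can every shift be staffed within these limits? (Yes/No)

Wed-AM can only be covered by Kahale and Huang, so that assignment is forced.
Thu-PM can only be covered by Huang and Ghosh, so that assignment is forced.
One valid schedule: Tue-AM→Wu, Tue-PM→Cruz, Wed-AM→Kahale+Huang, Wed-PM→Kahale, Thu-AM→Wu+Cruz, Thu-PM→Huang+Ghosh, Fri-AM→Zhao, Fri-PM→Zhao, Sat-AM→Zhao, Sat-PM→Huang.
Loads: Zhao 3/3, Kahale 2/2, Wu 2/3, Huang 3/3, Cruz 2/2, Ghosh 1/3 — all within limits.

Yes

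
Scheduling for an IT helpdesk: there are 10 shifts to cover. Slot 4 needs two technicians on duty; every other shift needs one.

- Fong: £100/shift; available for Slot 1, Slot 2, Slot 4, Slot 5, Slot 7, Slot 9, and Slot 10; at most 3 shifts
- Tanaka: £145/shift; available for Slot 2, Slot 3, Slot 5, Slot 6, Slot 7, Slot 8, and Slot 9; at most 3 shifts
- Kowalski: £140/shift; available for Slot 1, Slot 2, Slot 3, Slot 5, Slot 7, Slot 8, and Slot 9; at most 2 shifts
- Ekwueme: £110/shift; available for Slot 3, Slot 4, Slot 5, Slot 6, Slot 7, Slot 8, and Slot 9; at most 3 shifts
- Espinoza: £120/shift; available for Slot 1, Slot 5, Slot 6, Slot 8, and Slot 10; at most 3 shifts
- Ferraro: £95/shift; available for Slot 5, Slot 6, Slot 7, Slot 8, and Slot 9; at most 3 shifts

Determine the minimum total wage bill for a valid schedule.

£1155

Slot 4 can only be covered by Fong and Ekwueme, so that assignment is forced.
Picking the cheapest available technician for each shift independently would cost £1095, but that ignores the shift limits.
An optimal schedule: Slot 1→Espinoza, Slot 2→Fong, Slot 3→Ekwueme, Slot 4→Fong+Ekwueme, Slot 5→Espinoza, Slot 6→Ferraro, Slot 7→Ferraro, Slot 8→Ferraro, Slot 9→Ekwueme, Slot 10→Fong.
Total: 120 + 100 + 110 + 100 + 110 + 120 + 95 + 95 + 95 + 110 + 100 = £1155.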